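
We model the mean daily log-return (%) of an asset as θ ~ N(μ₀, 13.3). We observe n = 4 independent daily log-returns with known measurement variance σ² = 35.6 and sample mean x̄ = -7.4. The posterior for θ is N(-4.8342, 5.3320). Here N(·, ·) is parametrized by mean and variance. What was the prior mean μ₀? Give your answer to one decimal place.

μ₀ = -1.0

With known observation variance, the Normal–Normal posterior has precision τ_n = τ₀ + n/σ² and mean μ_n = (τ₀μ₀ + (n/σ²)x̄)/τ_n.
Here τ₀ = 1/13.3 = 0.075188 and τ_data = 4/35.6 = 0.112360, so τ_n = 0.187548.
Rearranging for μ₀: μ₀ = (μ_n·τ_n − τ_data·x̄)/τ₀ = (-4.8342·0.187548 − 0.112360·-7.4) / 0.075188 = -0.075181/0.075188 ≈ -1.0.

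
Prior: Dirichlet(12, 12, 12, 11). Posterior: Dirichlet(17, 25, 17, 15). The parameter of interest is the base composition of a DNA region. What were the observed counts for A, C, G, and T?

For a Dirichlet(α) prior with multinomial counts c, the posterior is Dirichlet(α + c) componentwise.
Counts are posterior − prior componentwise: 17−12=5, 25−12=13, 17−12=5, 15−11=4.

counts (5, 13, 5, 4)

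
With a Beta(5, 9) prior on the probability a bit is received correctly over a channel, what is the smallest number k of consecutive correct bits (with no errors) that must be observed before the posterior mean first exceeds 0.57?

k = 7

After k correct bits and 0 errors the posterior is Beta(5+k, 9), with mean (5+k)/(5+9+k).
Set (5+k)/(14+k) > 0.57 and solve: k > (0.57·14 − 5)/(1 − 0.57) = 6.930.
The smallest integer exceeding 6.930 is 7.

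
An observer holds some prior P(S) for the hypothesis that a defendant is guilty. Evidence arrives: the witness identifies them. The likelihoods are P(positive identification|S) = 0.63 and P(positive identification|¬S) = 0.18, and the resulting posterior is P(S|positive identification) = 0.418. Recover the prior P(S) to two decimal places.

Bayes' rule in odds form gives O(S|E) = O(S)·[P(E|S)/P(E|¬S)], hence O(S) = O(S|E)/LR.
Posterior odds = 0.418/(1−0.418) = 0.7182. LR = 0.63/0.18 = 3.5000.
Prior odds = 0.7182/3.5000 = 0.2052, so P(S) = 0.2052/(1+0.2052) ≈ 0.17.

P(S) = 0.17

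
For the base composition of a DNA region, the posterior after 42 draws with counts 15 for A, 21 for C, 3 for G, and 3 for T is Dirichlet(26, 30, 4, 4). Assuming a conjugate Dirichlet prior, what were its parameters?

For a Dirichlet(α) prior with multinomial counts c, the posterior is Dirichlet(α + c) componentwise.
Subtract each count from the matching posterior parameter: 26−15=11, 30−21=9, 4−3=1, 4−3=1.

Dirichlet(11, 9, 1, 1)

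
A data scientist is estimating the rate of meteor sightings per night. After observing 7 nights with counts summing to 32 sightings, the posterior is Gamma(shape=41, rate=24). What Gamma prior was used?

Gamma(shape=9, rate=17)

Gamma–Poisson conjugacy: posterior shape = α + Σxᵢ, posterior rate = β + n.
So α = 41 − 32 = 9 and β = 24 − 7 = 17.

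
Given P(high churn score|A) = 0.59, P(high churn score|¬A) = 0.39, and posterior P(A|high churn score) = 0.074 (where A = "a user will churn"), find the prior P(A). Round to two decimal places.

Bayes' rule in odds form gives O(A|E) = O(A)·[P(E|A)/P(E|¬A)], hence O(A) = O(A|E)/LR.
Posterior odds = 0.074/(1−0.074) = 0.0799. LR = 0.59/0.39 = 1.5128.
Prior odds = 0.0799/1.5128 = 0.0528, so P(A) = 0.0528/(1+0.0528) ≈ 0.05.

P(A) = 0.05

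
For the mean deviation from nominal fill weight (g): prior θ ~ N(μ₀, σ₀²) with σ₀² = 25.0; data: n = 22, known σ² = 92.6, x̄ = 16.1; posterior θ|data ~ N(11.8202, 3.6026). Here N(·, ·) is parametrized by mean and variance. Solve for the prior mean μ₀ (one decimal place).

μ₀ = -13.6

With known observation variance, the Normal–Normal posterior has precision τ_n = τ₀ + n/σ² and mean μ_n = (τ₀μ₀ + (n/σ²)x̄)/τ_n.
Here τ₀ = 1/25.0 = 0.040000 and τ_data = 22/92.6 = 0.237581, so τ_n = 0.277581.
Rearranging for μ₀: μ₀ = (μ_n·τ_n − τ_data·x̄)/τ₀ = (11.8202·0.277581 − 0.237581·16.1) / 0.040000 = -0.543991/0.040000 ≈ -13.6.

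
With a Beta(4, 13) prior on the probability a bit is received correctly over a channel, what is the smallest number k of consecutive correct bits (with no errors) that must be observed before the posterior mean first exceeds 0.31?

k = 2

After k correct bits and 0 errors the posterior is Beta(4+k, 13), with mean (4+k)/(4+13+k).
Set (4+k)/(17+k) > 0.31 and solve: k > (0.31·17 − 4)/(1 − 0.31) = 1.841.
The smallest integer exceeding 1.841 is 2, and checking k=2: (6)/(19) = 0.3158 > 0.31.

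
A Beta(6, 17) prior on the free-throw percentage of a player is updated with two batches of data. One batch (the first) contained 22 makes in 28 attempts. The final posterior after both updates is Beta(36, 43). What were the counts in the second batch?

8 makes and 20 misses

Sequential conjugate updates are equivalent to a single update on the pooled data, so total successes = posterior α − prior α and total failures = posterior β − prior β.
Total across both batches: 36−6=30 makes, 43−17=26 misses.
Subtract the first batch: 30−22=8 makes and 26−6=20 misses.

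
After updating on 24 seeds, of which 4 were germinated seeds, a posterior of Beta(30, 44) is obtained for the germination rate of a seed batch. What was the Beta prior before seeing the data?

Under Beta–binomial conjugacy the posterior parameters are (α+s, β+f).
So α = 30 − 4 = 26 and β = 44 − 20 = 24.

Beta(26, 24)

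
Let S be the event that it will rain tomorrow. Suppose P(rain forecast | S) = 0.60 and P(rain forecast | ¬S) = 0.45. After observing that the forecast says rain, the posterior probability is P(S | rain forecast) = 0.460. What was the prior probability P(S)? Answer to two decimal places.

P(S) = 0.39

In odds form, posterior odds = prior odds × likelihood ratio, so prior odds = posterior odds ÷ LR.
Posterior odds = 0.460/(1−0.460) = 0.8519. LR = 0.60/0.45 = 1.3333.
Prior odds = 0.8519/1.3333 = 0.6389, so P(S) = 0.6389/(1+0.6389) ≈ 0.39.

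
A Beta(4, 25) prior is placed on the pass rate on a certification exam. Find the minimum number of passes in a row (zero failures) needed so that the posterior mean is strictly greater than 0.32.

k = 8

After k passes and 0 failures the posterior is Beta(4+k, 25), with mean (4+k)/(4+25+k).
Set (4+k)/(29+k) > 0.32 and solve: k > (0.32·29 − 4)/(1 − 0.32) = 7.765.
The smallest integer exceeding 7.765 is 8.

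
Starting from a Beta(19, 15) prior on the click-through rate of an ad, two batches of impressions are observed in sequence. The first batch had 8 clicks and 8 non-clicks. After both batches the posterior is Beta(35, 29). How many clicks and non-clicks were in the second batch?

8 clicks and 6 non-clicks

Sequential conjugate updates are equivalent to a single update on the pooled data, so total successes = posterior α − prior α and total failures = posterior β − prior β.
Total across both batches: 35−19=16 clicks, 29−15=14 non-clicks.
Subtract the first batch: 16−8=8 clicks and 14−8=6 non-clicks.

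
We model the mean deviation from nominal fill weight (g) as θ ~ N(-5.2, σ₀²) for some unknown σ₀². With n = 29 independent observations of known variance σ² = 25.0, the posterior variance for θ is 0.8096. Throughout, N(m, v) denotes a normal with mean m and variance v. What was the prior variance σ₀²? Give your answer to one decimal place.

σ₀² = 13.3

For the Normal–Normal model with known σ², precisions add: τ_n = τ₀ + n/σ².
So 1/σ₀² = 1/0.8096 − 29/25.0 = 1.235178 − 1.160000 = 0.075178.
Hence σ₀² = 1/0.075178 ≈ 13.3.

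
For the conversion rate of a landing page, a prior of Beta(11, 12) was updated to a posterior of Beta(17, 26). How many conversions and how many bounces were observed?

Under Beta–binomial conjugacy the posterior parameters are (α+s, β+f).
Match parameters: s=17−11=6, f=26−12=14.

6 conversions and 14 bounces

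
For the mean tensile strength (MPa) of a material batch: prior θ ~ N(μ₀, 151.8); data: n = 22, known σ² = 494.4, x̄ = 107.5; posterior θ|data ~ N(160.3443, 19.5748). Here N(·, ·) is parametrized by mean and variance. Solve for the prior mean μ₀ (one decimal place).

The posterior mean is a precision-weighted average: μ_n = (τ₀μ₀ + τ_data·x̄)/(τ₀+τ_data), with τ₀=1/σ₀² and τ_data=n/σ².
Here τ₀ = 1/151.8 = 0.006588 and τ_data = 22/494.4 = 0.044498, so τ_n = 0.051086.
Rearranging for μ₀: μ₀ = (μ_n·τ_n − τ_data·x̄)/τ₀ = (160.3443·0.051086 − 0.044498·107.5) / 0.006588 = 3.407814/0.006588 ≈ 517.3.

μ₀ = 517.3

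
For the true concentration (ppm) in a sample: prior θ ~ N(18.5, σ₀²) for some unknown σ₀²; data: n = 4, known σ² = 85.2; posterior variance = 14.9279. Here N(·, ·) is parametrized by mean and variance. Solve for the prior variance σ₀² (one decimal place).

σ₀² = 49.9

For the Normal–Normal model with known σ², precisions add: τ_n = τ₀ + n/σ².
So 1/σ₀² = 1/14.9279 − 4/85.2 = 0.066989 − 0.046948 = 0.020041.
Hence σ₀² = 1/0.020041 ≈ 49.9.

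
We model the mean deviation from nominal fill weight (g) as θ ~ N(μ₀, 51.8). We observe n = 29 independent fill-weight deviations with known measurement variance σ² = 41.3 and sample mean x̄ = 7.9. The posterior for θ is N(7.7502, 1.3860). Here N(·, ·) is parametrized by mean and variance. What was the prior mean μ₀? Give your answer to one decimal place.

The posterior mean is a precision-weighted average: μ_n = (τ₀μ₀ + τ_data·x̄)/(τ₀+τ_data), with τ₀=1/σ₀² and τ_data=n/σ².
Here τ₀ = 1/51.8 = 0.019305 and τ_data = 29/41.3 = 0.702179, so τ_n = 0.721484.
Rearranging for μ₀: μ₀ = (μ_n·τ_n − τ_data·x̄)/τ₀ = (7.7502·0.721484 − 0.702179·7.9) / 0.019305 = 0.044431/0.019305 ≈ 2.3.

μ₀ = 2.3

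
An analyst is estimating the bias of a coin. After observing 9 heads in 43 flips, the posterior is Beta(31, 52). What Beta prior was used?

A Beta(a, b) prior with s successes and f failures in binomial data gives a Beta(a+s, b+f) posterior.
Subtract the data counts: 31−9=22, 52−34=18.

Beta(22, 18)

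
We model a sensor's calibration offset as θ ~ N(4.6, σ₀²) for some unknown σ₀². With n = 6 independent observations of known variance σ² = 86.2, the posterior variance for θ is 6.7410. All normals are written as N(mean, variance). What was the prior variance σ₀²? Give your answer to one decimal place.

Posterior precision equals prior precision plus data precision: 1/σ_n² = 1/σ₀² + n/σ².
So 1/σ₀² = 1/6.7410 − 6/86.2 = 0.148346 − 0.069606 = 0.078740.
Hence σ₀² = 1/0.078740 ≈ 12.7.

σ₀² = 12.7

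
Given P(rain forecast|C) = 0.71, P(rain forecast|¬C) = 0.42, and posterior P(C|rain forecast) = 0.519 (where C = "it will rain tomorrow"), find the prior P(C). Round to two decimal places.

P(C) = 0.39

Bayes' rule in odds form gives O(C|E) = O(C)·[P(E|C)/P(E|¬C)], hence O(C) = O(C|E)/LR.
Posterior odds = 0.519/(1−0.519) = 1.0790. LR = 0.71/0.42 = 1.6905.
Prior odds = 1.0790/1.6905 = 0.6383, so P(C) = 0.6383/(1+0.6383) ≈ 0.39.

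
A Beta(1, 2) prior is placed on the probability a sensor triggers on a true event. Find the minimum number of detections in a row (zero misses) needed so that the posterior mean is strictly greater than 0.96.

After k detections and 0 misses the posterior is Beta(1+k, 2), with mean (1+k)/(1+2+k).
Set (1+k)/(3+k) > 0.96 and solve: k > (0.96·3 − 1)/(1 − 0.96) = 47.000.
The smallest integer exceeding 47.000 is 48, and checking k=48: (49)/(51) = 0.9608 > 0.96.

k = 48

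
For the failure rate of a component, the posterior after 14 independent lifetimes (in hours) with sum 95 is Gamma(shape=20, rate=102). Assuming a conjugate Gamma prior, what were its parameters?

Gamma(shape=6, rate=7)

For an exponential likelihood with a Gamma(α, β) prior on the rate, n observations with total T give posterior Gamma(α+n, β+T).
So α = 20 − 14 = 6 and β = 102 − 95 = 7.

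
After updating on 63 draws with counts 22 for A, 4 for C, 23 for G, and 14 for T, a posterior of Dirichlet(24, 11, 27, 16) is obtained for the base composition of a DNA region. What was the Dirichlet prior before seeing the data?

Dirichlet(2, 7, 4, 2)

For a Dirichlet(α) prior with multinomial counts c, the posterior is Dirichlet(α + c) componentwise.
Subtract each count from the matching posterior parameter: 24−22=2, 11−4=7, 27−23=4, 16−14=2.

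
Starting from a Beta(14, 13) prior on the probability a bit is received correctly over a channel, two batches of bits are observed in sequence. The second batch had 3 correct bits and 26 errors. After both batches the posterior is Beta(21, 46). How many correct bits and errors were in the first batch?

4 correct bits and 7 errors

Because Beta–binomial updating is additive in the counts, the combined data contributed (α_post−α_prior, β_post−β_prior) successes and failures.
Total across both batches: 21−14=7 correct bits, 46−13=33 errors.
Subtract the second batch: 7−3=4 correct bits and 33−26=7 errors.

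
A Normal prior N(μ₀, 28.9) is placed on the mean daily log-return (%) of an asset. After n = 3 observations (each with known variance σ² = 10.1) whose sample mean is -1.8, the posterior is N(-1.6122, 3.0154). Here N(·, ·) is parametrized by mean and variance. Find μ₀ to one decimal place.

μ₀ = 0.0

With known observation variance, the Normal–Normal posterior has precision τ_n = τ₀ + n/σ² and mean μ_n = (τ₀μ₀ + (n/σ²)x̄)/τ_n.
Here τ₀ = 1/28.9 = 0.034602 and τ_data = 3/10.1 = 0.297030, so τ_n = 0.331632.
Rearranging for μ₀: μ₀ = (μ_n·τ_n − τ_data·x̄)/τ₀ = (-1.6122·0.331632 − 0.297030·-1.8) / 0.034602 = -0.000003/0.034602 ≈ 0.0.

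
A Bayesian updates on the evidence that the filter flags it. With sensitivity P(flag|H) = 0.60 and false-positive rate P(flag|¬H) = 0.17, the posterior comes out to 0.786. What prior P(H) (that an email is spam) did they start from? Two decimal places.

P(H) = 0.51

Bayes' rule in odds form gives O(H|E) = O(H)·[P(E|H)/P(E|¬H)], hence O(H) = O(H|E)/LR.
Posterior odds = 0.786/(1−0.786) = 3.6729. LR = 0.60/0.17 = 3.5294.
Prior odds = 3.6729/3.5294 = 1.0407, so P(H) = 1.0407/(1+1.0407) ≈ 0.51.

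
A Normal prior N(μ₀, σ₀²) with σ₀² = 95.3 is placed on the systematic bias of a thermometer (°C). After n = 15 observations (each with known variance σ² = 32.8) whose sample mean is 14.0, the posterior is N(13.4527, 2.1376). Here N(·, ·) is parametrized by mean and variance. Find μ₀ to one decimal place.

μ₀ = -10.4

The posterior mean is a precision-weighted average: μ_n = (τ₀μ₀ + τ_data·x̄)/(τ₀+τ_data), with τ₀=1/σ₀² and τ_data=n/σ².
Here τ₀ = 1/95.3 = 0.010493 and τ_data = 15/32.8 = 0.457317, so τ_n = 0.467810.
Rearranging for μ₀: μ₀ = (μ_n·τ_n − τ_data·x̄)/τ₀ = (13.4527·0.467810 − 0.457317·14.0) / 0.010493 = -0.109130/0.010493 ≈ -10.4.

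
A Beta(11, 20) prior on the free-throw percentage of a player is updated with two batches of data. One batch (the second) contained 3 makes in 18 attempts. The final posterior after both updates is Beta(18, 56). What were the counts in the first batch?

4 makes and 21 misses

Sequential conjugate updates are equivalent to a single update on the pooled data, so total successes = posterior α − prior α and total failures = posterior β − prior β.
Total across both batches: 18−11=7 makes, 56−20=36 misses.
Subtract the second batch: 7−3=4 makes and 36−15=21 misses.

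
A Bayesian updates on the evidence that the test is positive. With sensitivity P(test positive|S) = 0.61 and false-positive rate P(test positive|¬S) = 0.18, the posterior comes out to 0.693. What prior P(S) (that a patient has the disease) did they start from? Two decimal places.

Bayes' rule in odds form gives O(S|E) = O(S)·[P(E|S)/P(E|¬S)], hence O(S) = O(S|E)/LR.
Posterior odds = 0.693/(1−0.693) = 2.2573. LR = 0.61/0.18 = 3.3889.
Prior odds = 2.2573/3.3889 = 0.6661, so P(S) = 0.6661/(1+0.6661) ≈ 0.40.

P(S) = 0.40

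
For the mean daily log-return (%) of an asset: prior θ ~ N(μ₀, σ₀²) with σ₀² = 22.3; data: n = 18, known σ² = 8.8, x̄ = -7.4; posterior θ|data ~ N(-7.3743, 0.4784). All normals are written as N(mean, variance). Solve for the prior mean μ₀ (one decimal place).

μ₀ = -6.2

The posterior mean is a precision-weighted average: μ_n = (τ₀μ₀ + τ_data·x̄)/(τ₀+τ_data), with τ₀=1/σ₀² and τ_data=n/σ².
Here τ₀ = 1/22.3 = 0.044843 and τ_data = 18/8.8 = 2.045455, so τ_n = 2.090298.
Rearranging for μ₀: μ₀ = (μ_n·τ_n − τ_data·x̄)/τ₀ = (-7.3743·2.090298 − 2.045455·-7.4) / 0.044843 = -0.278118/0.044843 ≈ -6.2.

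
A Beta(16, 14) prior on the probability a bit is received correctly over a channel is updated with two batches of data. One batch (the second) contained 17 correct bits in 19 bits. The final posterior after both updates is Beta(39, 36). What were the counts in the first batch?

Because Beta–binomial updating is additive in the counts, the combined data contributed (α_post−α_prior, β_post−β_prior) successes and failures.
Total across both batches: 39−16=23 correct bits, 36−14=22 errors.
Subtract the second batch: 23−17=6 correct bits and 22−2=20 errors.

6 correct bits and 20 errors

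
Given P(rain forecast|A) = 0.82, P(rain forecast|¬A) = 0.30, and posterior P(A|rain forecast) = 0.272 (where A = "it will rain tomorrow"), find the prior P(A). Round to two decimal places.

Bayes' rule in odds form gives O(A|E) = O(A)·[P(E|A)/P(E|¬A)], hence O(A) = O(A|E)/LR.
Posterior odds = 0.272/(1−0.272) = 0.3736. LR = 0.82/0.30 = 2.7333.
Prior odds = 0.3736/2.7333 = 0.1367, so P(A) = 0.1367/(1+0.1367) ≈ 0.12.

P(A) = 0.12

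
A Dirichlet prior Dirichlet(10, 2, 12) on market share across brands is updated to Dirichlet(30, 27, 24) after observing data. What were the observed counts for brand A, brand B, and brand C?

For a Dirichlet(α) prior with multinomial counts c, the posterior is Dirichlet(α + c) componentwise.
Counts are posterior − prior componentwise: 30−10=20, 27−2=25, 24−12=12.

counts (20, 25, 12)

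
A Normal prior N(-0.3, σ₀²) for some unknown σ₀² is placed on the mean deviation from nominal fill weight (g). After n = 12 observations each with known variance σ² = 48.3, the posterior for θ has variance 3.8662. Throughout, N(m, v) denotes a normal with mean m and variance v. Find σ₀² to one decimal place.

For the Normal–Normal model with known σ², precisions add: τ_n = τ₀ + n/σ².
So 1/σ₀² = 1/3.8662 − 12/48.3 = 0.258652 − 0.248447 = 0.010205.
Hence σ₀² = 1/0.010205 ≈ 98.0.

σ₀² = 98.0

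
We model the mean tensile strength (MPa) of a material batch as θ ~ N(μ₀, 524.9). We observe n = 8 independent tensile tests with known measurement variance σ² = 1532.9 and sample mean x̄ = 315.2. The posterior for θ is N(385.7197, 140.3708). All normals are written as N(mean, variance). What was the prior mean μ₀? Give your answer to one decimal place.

The posterior mean is a precision-weighted average: μ_n = (τ₀μ₀ + τ_data·x̄)/(τ₀+τ_data), with τ₀=1/σ₀² and τ_data=n/σ².
Here τ₀ = 1/524.9 = 0.001905 and τ_data = 8/1532.9 = 0.005219, so τ_n = 0.007124.
Rearranging for μ₀: μ₀ = (μ_n·τ_n − τ_data·x̄)/τ₀ = (385.7197·0.007124 − 0.005219·315.2) / 0.001905 = 1.102838/0.001905 ≈ 578.9.

μ₀ = 578.9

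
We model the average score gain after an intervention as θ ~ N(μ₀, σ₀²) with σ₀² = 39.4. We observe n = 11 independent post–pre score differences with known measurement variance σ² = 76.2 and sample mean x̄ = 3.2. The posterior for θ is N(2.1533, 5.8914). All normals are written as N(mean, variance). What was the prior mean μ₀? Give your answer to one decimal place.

μ₀ = -3.8

The posterior mean is a precision-weighted average: μ_n = (τ₀μ₀ + τ_data·x̄)/(τ₀+τ_data), with τ₀=1/σ₀² and τ_data=n/σ².
Here τ₀ = 1/39.4 = 0.025381 and τ_data = 11/76.2 = 0.144357, so τ_n = 0.169738.
Rearranging for μ₀: μ₀ = (μ_n·τ_n − τ_data·x̄)/τ₀ = (2.1533·0.169738 − 0.144357·3.2) / 0.025381 = -0.096446/0.025381 ≈ -3.8.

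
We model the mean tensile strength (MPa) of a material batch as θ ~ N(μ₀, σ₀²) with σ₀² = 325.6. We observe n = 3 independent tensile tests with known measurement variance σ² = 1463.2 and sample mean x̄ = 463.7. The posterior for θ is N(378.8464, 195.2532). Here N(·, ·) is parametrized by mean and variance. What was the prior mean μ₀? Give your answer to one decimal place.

With known observation variance, the Normal–Normal posterior has precision τ_n = τ₀ + n/σ² and mean μ_n = (τ₀μ₀ + (n/σ²)x̄)/τ_n.
Here τ₀ = 1/325.6 = 0.003071 and τ_data = 3/1463.2 = 0.002050, so τ_n = 0.005121.
Rearranging for μ₀: μ₀ = (μ_n·τ_n − τ_data·x̄)/τ₀ = (378.8464·0.005121 − 0.002050·463.7) / 0.003071 = 0.989487/0.003071 ≈ 322.2.

μ₀ = 322.2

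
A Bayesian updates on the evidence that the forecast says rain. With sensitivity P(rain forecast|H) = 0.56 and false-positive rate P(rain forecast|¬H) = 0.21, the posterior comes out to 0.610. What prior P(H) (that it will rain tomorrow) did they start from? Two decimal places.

P(H) = 0.37

Bayes' rule in odds form gives O(H|E) = O(H)·[P(E|H)/P(E|¬H)], hence O(H) = O(H|E)/LR.
Posterior odds = 0.610/(1−0.610) = 1.5641. LR = 0.56/0.21 = 2.6667.
Prior odds = 1.5641/2.6667 = 0.5865, so P(H) = 0.5865/(1+0.5865) ≈ 0.37.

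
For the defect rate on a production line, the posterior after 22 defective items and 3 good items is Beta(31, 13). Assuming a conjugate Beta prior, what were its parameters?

Beta is conjugate to the binomial likelihood: posterior = Beta(a+s, b+f).
So a = 31 − 22 = 9 and b = 13 − 3 = 10.

Beta(9, 10)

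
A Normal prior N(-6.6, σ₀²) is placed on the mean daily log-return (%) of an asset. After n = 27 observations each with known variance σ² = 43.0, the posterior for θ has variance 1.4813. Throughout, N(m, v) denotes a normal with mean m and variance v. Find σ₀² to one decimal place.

σ₀² = 21.2

Posterior precision equals prior precision plus data precision: 1/σ_n² = 1/σ₀² + n/σ².
So 1/σ₀² = 1/1.4813 − 27/43.0 = 0.675083 − 0.627907 = 0.047176.
Hence σ₀² = 1/0.047176 ≈ 21.2.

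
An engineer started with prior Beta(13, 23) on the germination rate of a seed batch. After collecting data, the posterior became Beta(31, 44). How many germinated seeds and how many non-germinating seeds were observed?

18 germinated seeds and 21 non-germinating seeds

Under Beta–binomial conjugacy the posterior parameters are (α+s, β+f).
Match parameters: s=31−13=18, f=44−23=21.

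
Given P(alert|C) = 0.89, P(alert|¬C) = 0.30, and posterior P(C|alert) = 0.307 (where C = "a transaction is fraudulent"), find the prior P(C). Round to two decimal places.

In odds form, posterior odds = prior odds × likelihood ratio, so prior odds = posterior odds ÷ LR.
Posterior odds = 0.307/(1−0.307) = 0.4430. LR = 0.89/0.30 = 2.9667.
Prior odds = 0.4430/2.9667 = 0.1493, so P(C) = 0.1493/(1+0.1493) ≈ 0.13.

P(C) = 0.13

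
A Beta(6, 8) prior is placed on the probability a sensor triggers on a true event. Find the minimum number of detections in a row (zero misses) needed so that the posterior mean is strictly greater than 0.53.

After k detections and 0 misses the posterior is Beta(6+k, 8), with mean (6+k)/(6+8+k).
Set (6+k)/(14+k) > 0.53 and solve: k > (0.53·14 − 6)/(1 − 0.53) = 3.021.
The smallest integer exceeding 3.021 is 4.

k = 4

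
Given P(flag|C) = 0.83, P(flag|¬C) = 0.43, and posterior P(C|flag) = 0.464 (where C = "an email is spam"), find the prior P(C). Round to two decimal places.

Bayes' rule in odds form gives O(C|E) = O(C)·[P(E|C)/P(E|¬C)], hence O(C) = O(C|E)/LR.
Posterior odds = 0.464/(1−0.464) = 0.8657. LR = 0.83/0.43 = 1.9302.
Prior odds = 0.8657/1.9302 = 0.4485, so P(C) = 0.4485/(1+0.4485) ≈ 0.31.

P(C) = 0.31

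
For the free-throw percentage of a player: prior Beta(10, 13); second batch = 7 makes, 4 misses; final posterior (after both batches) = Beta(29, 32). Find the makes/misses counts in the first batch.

Because Beta–binomial updating is additive in the counts, the combined data contributed (α_post−α_prior, β_post−β_prior) successes and failures.
Total across both batches: 29−10=19 makes, 32−13=19 misses.
Subtract the second batch: 19−7=12 makes and 19−4=15 misses.

12 makes and 15 misses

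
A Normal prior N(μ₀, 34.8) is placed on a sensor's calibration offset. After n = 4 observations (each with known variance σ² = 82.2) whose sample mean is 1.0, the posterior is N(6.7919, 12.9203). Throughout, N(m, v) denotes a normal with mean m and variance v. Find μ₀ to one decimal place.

The posterior mean is a precision-weighted average: μ_n = (τ₀μ₀ + τ_data·x̄)/(τ₀+τ_data), with τ₀=1/σ₀² and τ_data=n/σ².
Here τ₀ = 1/34.8 = 0.028736 and τ_data = 4/82.2 = 0.048662, so τ_n = 0.077398.
Rearranging for μ₀: μ₀ = (μ_n·τ_n − τ_data·x̄)/τ₀ = (6.7919·0.077398 − 0.048662·1.0) / 0.028736 = 0.477017/0.028736 ≈ 16.6.

μ₀ = 16.6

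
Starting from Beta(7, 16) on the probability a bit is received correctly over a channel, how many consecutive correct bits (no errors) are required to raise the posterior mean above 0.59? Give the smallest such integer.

After k correct bits and 0 errors the posterior is Beta(7+k, 16), with mean (7+k)/(7+16+k).
Set (7+k)/(23+k) > 0.59 and solve: k > (0.59·23 − 7)/(1 − 0.59) = 16.024.
The smallest integer exceeding 16.024 is 17.

k = 17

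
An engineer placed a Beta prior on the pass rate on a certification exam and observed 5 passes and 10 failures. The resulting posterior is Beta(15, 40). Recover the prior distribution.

Beta(10, 30)

A Beta(α, β) prior with s successes and f failures in binomial data gives a Beta(α+s, β+f) posterior.
So α = 15 − 5 = 10 and β = 40 − 10 = 30.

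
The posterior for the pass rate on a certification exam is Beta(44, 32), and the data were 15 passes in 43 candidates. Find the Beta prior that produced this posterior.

Beta(29, 4)

Beta is conjugate to the binomial likelihood: posterior = Beta(α+s, β+f).
So α = 44 − 15 = 29 and β = 32 − 28 = 4.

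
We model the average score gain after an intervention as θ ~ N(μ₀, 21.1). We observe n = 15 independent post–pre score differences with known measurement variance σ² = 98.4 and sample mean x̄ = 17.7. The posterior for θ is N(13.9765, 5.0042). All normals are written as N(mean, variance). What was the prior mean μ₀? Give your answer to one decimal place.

The posterior mean is a precision-weighted average: μ_n = (τ₀μ₀ + τ_data·x̄)/(τ₀+τ_data), with τ₀=1/σ₀² and τ_data=n/σ².
Here τ₀ = 1/21.1 = 0.047393 and τ_data = 15/98.4 = 0.152439, so τ_n = 0.199832.
Rearranging for μ₀: μ₀ = (μ_n·τ_n − τ_data·x̄)/τ₀ = (13.9765·0.199832 − 0.152439·17.7) / 0.047393 = 0.094782/0.047393 ≈ 2.0.

μ₀ = 2.0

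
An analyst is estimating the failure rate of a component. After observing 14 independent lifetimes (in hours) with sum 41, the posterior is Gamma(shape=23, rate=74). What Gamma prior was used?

For an exponential likelihood with a Gamma(α, β) prior on the rate, n observations with total T give posterior Gamma(α+n, β+T).
So α = 23 − 14 = 9 and β = 74 − 41 = 33.

Gamma(shape=9, rate=33)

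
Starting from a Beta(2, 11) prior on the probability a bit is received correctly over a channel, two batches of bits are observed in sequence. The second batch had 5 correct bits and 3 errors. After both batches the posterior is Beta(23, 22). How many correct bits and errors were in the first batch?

Because Beta–binomial updating is additive in the counts, the combined data contributed (α_post−α_prior, β_post−β_prior) successes and failures.
Total across both batches: 23−2=21 correct bits, 22−11=11 errors.
Subtract the second batch: 21−5=16 correct bits and 11−3=8 errors.

16 correct bits and 8 errors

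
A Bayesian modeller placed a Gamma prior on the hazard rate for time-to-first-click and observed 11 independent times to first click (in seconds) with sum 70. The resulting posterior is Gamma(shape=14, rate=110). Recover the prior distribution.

Gamma(shape=3, rate=40)

Gamma–exponential conjugacy: posterior shape = α + n, posterior rate = β + Σtᵢ.
So α = 14 − 11 = 3 and β = 110 − 70 = 40.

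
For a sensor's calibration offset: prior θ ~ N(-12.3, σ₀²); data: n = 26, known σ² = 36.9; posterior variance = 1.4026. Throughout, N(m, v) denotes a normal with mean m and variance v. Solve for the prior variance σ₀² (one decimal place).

σ₀² = 119.7

Posterior precision equals prior precision plus data precision: 1/σ_n² = 1/σ₀² + n/σ².
So 1/σ₀² = 1/1.4026 − 26/36.9 = 0.712962 − 0.704607 = 0.008355.
Hence σ₀² = 1/0.008355 ≈ 119.7.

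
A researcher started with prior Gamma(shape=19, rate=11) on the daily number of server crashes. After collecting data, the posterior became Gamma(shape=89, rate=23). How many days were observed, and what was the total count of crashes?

n = 12 days with total 70 crashes

A Gamma(α, β) prior (rate parametrization) on a Poisson rate with n observations summing to S gives posterior Gamma(α+S, β+n).
Matching: Σxᵢ = 89 − 19 = 70 and n = 23 − 11 = 12.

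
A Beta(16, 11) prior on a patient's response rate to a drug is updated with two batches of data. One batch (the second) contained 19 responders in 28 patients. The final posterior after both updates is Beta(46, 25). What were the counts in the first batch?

11 responders and 5 non-responders

Sequential conjugate updates are equivalent to a single update on the pooled data, so total successes = posterior α − prior α and total failures = posterior β − prior β.
Total across both batches: 46−16=30 responders, 25−11=14 non-responders.
Subtract the second batch: 30−19=11 responders and 14−9=5 non-responders.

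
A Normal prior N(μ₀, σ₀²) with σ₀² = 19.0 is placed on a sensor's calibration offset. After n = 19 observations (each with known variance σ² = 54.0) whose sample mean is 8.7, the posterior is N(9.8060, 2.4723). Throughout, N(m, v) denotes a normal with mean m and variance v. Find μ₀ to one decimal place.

With known observation variance, the Normal–Normal posterior has precision τ_n = τ₀ + n/σ² and mean μ_n = (τ₀μ₀ + (n/σ²)x̄)/τ_n.
Here τ₀ = 1/19.0 = 0.052632 and τ_data = 19/54.0 = 0.351852, so τ_n = 0.404484.
Rearranging for μ₀: μ₀ = (μ_n·τ_n − τ_data·x̄)/τ₀ = (9.8060·0.404484 − 0.351852·8.7) / 0.052632 = 0.905258/0.052632 ≈ 17.2.

μ₀ = 17.2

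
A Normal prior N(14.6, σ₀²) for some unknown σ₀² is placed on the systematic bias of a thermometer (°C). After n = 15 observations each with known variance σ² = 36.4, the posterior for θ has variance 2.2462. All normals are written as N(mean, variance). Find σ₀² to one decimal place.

σ₀² = 30.2

For the Normal–Normal model with known σ², precisions add: τ_n = τ₀ + n/σ².
So 1/σ₀² = 1/2.2462 − 15/36.4 = 0.445196 − 0.412088 = 0.033108.
Hence σ₀² = 1/0.033108 ≈ 30.2.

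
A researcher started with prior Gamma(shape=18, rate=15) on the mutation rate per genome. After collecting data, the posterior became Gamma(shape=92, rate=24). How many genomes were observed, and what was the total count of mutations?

A Gamma(α, β) prior (rate parametrization) on a Poisson rate with n observations summing to S gives posterior Gamma(α+S, β+n).
Matching: Σxᵢ = 92 − 18 = 74 and n = 24 − 15 = 9.

n = 9 genomes with total 74 mutations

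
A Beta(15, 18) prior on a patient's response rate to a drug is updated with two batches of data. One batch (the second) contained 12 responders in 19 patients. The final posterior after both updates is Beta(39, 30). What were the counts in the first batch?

12 responders and 5 non-responders

Because Beta–binomial updating is additive in the counts, the combined data contributed (α_post−α_prior, β_post−β_prior) successes and failures.
Total across both batches: 39−15=24 responders, 30−18=12 non-responders.
Subtract the second batch: 24−12=12 responders and 12−7=5 non-responders.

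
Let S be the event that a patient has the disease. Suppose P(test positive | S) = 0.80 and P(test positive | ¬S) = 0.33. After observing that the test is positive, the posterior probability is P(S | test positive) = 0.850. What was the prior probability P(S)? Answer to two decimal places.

Bayes' rule in odds form gives O(S|E) = O(S)·[P(E|S)/P(E|¬S)], hence O(S) = O(S|E)/LR.
Posterior odds = 0.850/(1−0.850) = 5.6667. LR = 0.80/0.33 = 2.4242.
Prior odds = 5.6667/2.4242 = 2.3376, so P(S) = 2.3376/(1+2.3376) ≈ 0.70.

P(S) = 0.70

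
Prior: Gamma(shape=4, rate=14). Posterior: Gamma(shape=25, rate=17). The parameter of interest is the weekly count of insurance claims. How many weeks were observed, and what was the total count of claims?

n = 3 weeks with total 21 claims

Gamma–Poisson conjugacy: posterior shape = α + Σxᵢ, posterior rate = β + n.
Matching: Σxᵢ = 25 − 4 = 21 and n = 17 − 14 = 3.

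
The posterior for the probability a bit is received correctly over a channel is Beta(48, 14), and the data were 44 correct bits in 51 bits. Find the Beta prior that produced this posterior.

Beta(4, 7)

Beta is conjugate to the binomial likelihood: posterior = Beta(α+s, β+f).
Subtract the data counts: 48−44=4, 14−7=7.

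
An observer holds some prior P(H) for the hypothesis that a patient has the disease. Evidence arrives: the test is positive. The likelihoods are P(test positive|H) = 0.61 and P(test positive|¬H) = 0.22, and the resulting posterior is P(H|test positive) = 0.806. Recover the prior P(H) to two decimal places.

Bayes' rule in odds form gives O(H|E) = O(H)·[P(E|H)/P(E|¬H)], hence O(H) = O(H|E)/LR.
Posterior odds = 0.806/(1−0.806) = 4.1546. LR = 0.61/0.22 = 2.7727.
Prior odds = 4.1546/2.7727 = 1.4984, so P(H) = 1.4984/(1+1.4984) ≈ 0.60.

P(H) = 0.60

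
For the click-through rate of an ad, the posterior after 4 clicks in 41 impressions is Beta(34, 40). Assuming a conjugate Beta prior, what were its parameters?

A Beta(α, β) prior with s successes and f failures in binomial data gives a Beta(α+s, β+f) posterior.
Subtract the data counts: 34−4=30, 40−37=3.

Beta(30, 3)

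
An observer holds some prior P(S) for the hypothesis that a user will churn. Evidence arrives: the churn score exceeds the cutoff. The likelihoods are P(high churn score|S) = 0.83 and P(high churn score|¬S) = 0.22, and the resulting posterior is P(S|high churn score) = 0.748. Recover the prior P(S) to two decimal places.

P(S) = 0.44

In odds form, posterior odds = prior odds × likelihood ratio, so prior odds = posterior odds ÷ LR.
Posterior odds = 0.748/(1−0.748) = 2.9683. LR = 0.83/0.22 = 3.7727.
Prior odds = 2.9683/3.7727 = 0.7868, so P(S) = 0.7868/(1+0.7868) ≈ 0.44.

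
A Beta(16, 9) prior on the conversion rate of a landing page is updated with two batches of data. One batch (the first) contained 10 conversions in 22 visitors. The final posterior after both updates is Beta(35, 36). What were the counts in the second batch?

Sequential conjugate updates are equivalent to a single update on the pooled data, so total successes = posterior α − prior α and total failures = posterior β − prior β.
Total across both batches: 35−16=19 conversions, 36−9=27 bounces.
Subtract the first batch: 19−10=9 conversions and 27−12=15 bounces.

9 conversions and 15 bounces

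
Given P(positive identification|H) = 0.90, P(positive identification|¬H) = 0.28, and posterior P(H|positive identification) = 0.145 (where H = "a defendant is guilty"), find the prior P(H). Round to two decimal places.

Bayes' rule in odds form gives O(H|E) = O(H)·[P(E|H)/P(E|¬H)], hence O(H) = O(H|E)/LR.
Posterior odds = 0.145/(1−0.145) = 0.1696. LR = 0.90/0.28 = 3.2143.
Prior odds = 0.1696/3.2143 = 0.0528, so P(H) = 0.0528/(1+0.0528) ≈ 0.05.

P(H) = 0.05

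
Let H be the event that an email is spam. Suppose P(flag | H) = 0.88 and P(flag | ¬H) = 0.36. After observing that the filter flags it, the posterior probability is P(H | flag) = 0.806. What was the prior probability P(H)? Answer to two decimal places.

Bayes' rule in odds form gives O(H|E) = O(H)·[P(E|H)/P(E|¬H)], hence O(H) = O(H|E)/LR.
Posterior odds = 0.806/(1−0.806) = 4.1546. LR = 0.88/0.36 = 2.4444.
Prior odds = 4.1546/2.4444 = 1.6996, so P(H) = 1.6996/(1+1.6996) ≈ 0.63.

P(H) = 0.63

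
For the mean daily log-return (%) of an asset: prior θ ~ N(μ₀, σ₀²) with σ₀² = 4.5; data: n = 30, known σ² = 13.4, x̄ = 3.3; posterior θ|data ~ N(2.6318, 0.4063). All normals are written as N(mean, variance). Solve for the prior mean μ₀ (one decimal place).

μ₀ = -4.1

The posterior mean is a precision-weighted average: μ_n = (τ₀μ₀ + τ_data·x̄)/(τ₀+τ_data), with τ₀=1/σ₀² and τ_data=n/σ².
Here τ₀ = 1/4.5 = 0.222222 and τ_data = 30/13.4 = 2.238806, so τ_n = 2.461028.
Rearranging for μ₀: μ₀ = (μ_n·τ_n − τ_data·x̄)/τ₀ = (2.6318·2.461028 − 2.238806·3.3) / 0.222222 = -0.911126/0.222222 ≈ -4.1.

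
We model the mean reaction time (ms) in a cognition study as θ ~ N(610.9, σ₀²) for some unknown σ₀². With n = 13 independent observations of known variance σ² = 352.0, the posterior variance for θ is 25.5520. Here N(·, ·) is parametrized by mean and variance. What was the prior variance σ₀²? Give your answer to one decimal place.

σ₀² = 453.7

Posterior precision equals prior precision plus data precision: 1/σ_n² = 1/σ₀² + n/σ².
So 1/σ₀² = 1/25.5520 − 13/352.0 = 0.039136 − 0.036932 = 0.002204.
Hence σ₀² = 1/0.002204 ≈ 453.7.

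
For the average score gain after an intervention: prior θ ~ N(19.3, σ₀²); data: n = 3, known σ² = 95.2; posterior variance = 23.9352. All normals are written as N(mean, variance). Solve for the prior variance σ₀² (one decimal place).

σ₀² = 97.4

Posterior precision equals prior precision plus data precision: 1/σ_n² = 1/σ₀² + n/σ².
So 1/σ₀² = 1/23.9352 − 3/95.2 = 0.041779 − 0.031513 = 0.010266.
Hence σ₀² = 1/0.010266 ≈ 97.4.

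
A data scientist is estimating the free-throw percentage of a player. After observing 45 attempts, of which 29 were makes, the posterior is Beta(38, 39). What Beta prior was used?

Beta(9, 23)

A Beta(a, b) prior with s successes and f failures in binomial data gives a Beta(a+s, b+f) posterior.
Subtract the data counts: 38−29=9, 39−16=23.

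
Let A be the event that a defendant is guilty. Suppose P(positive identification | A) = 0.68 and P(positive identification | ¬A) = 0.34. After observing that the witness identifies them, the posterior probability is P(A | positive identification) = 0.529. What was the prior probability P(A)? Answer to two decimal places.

In odds form, posterior odds = prior odds × likelihood ratio, so prior odds = posterior odds ÷ LR.
Posterior odds = 0.529/(1−0.529) = 1.1231. LR = 0.68/0.34 = 2.0000.
Prior odds = 1.1231/2.0000 = 0.5615, so P(A) = 0.5615/(1+0.5615) ≈ 0.36.

P(A) = 0.36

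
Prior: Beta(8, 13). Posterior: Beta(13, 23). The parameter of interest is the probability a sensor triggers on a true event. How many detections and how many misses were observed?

5 detections and 10 misses

Beta is conjugate to the binomial likelihood: posterior = Beta(a+s, b+f).
Match parameters: s=13−8=5, f=23−13=10.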